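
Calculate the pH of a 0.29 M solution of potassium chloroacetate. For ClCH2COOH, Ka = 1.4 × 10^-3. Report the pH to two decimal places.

pH = 8.16

ClCH2COO- is the conjugate base of the weak acid ClCH2COOH.
Kb = Kw/Ka = 1.0×10^-14 / 1.4 × 10^-3 = 7.14 × 10^-12
Kb = x²/(0.29 − x) = 7.14 × 10^-12
Since Kb ≪ C₀, x ≈ √(Kb·C₀) = 1.44 × 10^-6 M.
Check: 0.0005% ionized — well under 5%, approximation valid.
pOH = −log(1.44 × 10^-6) = 5.84; pH = 14.00 − 5.84 = 8.16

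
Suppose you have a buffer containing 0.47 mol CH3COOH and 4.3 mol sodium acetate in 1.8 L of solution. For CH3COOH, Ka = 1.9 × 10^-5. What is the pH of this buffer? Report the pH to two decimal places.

pH = 5.68

pKa = −log(1.9 × 10^-5) = 4.721
pH = pKa + log([A⁻]/[HA]) = 4.721 + log(4.3/0.47)
pH = 4.721 + (+0.961) = 5.68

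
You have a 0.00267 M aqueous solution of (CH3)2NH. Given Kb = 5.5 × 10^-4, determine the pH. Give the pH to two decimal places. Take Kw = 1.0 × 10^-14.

(CH3)2NH + H2O ⇌ (CH3)2NH2+ + OH-
From the ICE table, Kb = x²/(0.00267 − x) = 5.5 × 10^-4.
Here C₀/Kb ≈ 4.85, so the small-x approximation fails. Use the quadratic:
x = (−Kb + √(Kb² + 4·Kb·C₀))/2 = 9.68 × 10^-4 M
pOH = 3.01, so pH = 14.00 − pOH = 10.99

pH = 10.99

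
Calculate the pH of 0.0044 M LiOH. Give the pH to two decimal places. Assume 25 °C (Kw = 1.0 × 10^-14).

LiOH is a strong base; [OH-] = 0.0044 M.
pOH = -log(0.0044) = 2.36
pH = 14.00 - 2.36 = 11.64

pH = 11.64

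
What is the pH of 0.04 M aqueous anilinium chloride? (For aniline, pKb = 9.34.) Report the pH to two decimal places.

C6H5NH3+ is the conjugate acid of the weak base C6H5NH2.
Kb = 10^(−9.34) = 4.57 × 10^-10
Ka = Kw/Kb = 1.0×10^-14 / 4.57 × 10^-10 = 2.19 × 10^-5
From the ICE table, Ka = x²/(0.04 − x) = 2.19 × 10^-5.
Assume x ≪ 0.04: x ≈ √(2.19 × 10^-5 × 0.04) = 9.36 × 10^-4 M
pH = −log[H+] = −log(9.36 × 10^-4) = 3.03

pH = 3.03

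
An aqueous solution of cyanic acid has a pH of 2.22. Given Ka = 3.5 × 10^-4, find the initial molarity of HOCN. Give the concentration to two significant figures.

C₀ = 1.1 × 10^-1 M

[H+] = 10^(-2.22) = 6.03 × 10^-3 M = x
Ka = x²/(C₀ − x) ⇒ C₀ = x + x²/Ka
C₀ = 6.03 × 10^-3 + (6.03 × 10^-3)²/(3.5 × 10^-4) = 1.10 × 10^-1 M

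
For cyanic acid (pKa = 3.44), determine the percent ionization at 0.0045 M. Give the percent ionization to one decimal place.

24.7%

HOCN ⇌ OCN- + H+; let x = [H+] at equilibrium.
Ka = 10^(−3.44) = 3.63 × 10^-4
Solve x² + 0.000363x − 1.63e-06 = 0 → x = 1.11 × 10^-3 M
% ionization = x/C₀ × 100% = 1.11 × 10^-3/0.0045 × 100% = 24.7%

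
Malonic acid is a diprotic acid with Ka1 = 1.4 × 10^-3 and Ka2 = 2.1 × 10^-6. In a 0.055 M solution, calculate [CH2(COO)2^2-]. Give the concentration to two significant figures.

First ionization gives [H+] ≈ [CH2(COOH)COO-] = 8.10 × 10^-3 M.
Second step: Ka2 = [H+][CH2(COO)2^2-]/[CH2(COOH)COO-] ≈ [CH2(COO)2^2-] (since [H+] ≈ [CH2(COOH)COO-]).
So [CH2(COO)2^2-] ≈ Ka2.

2.1 × 10^-6 M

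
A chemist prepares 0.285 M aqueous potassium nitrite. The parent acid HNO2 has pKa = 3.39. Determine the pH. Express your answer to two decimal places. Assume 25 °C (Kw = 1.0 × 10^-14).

NO2- is the conjugate base of the weak acid HNO2.
Ka = 10^(−3.39) = 4.07 × 10^-4
Kb = Kw/Ka = 1.0×10^-14 / 4.07 × 10^-4 = 2.46 × 10^-11
From the ICE table, Kb = [OH-]²/(0.285 − [OH-]) = 2.46 × 10^-11.
Neglecting [OH-] in the denominator: [OH-] = √(2.46 × 10^-11 × 0.285) = 2.65 × 10^-6 M
pOH = −log(2.65 × 10^-6) = 5.58; pH = 14.00 − 5.58 = 8.42

pH = 8.42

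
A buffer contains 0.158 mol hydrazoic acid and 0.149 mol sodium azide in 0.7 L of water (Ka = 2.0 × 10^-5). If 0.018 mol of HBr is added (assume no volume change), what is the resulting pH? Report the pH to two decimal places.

After neutralization: n(HN3) = 0.176 mol, n(N3-) = 0.131 mol.
pKa = −log(2.0 × 10^-5) = 4.699
Henderson–Hasselbalch with mole ratio 0.131/0.176: pH = 4.699 + (-0.128)

pH = 4.57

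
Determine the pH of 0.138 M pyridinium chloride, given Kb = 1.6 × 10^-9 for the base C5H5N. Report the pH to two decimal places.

C5H5NH+ is the conjugate acid of the weak base C5H5N.
Ka = Kw/Kb = 1.0×10^-14 / 1.6 × 10^-9 = 6.25 × 10^-6
From the ICE table, Ka = x²/(0.138 − x) = 6.25 × 10^-6.
Assume x ≪ 0.138: x ≈ √(6.25 × 10^-6 × 0.138) = 9.29 × 10^-4 M
(x/C₀ = 0.67% < 5%, so the approximation holds.)
pH = −log(9.29 × 10^-4) = 3.03

pH = 3.03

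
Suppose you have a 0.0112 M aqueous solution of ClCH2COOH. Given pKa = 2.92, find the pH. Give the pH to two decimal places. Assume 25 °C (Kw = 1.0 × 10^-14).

ClCH2COOH ⇌ ClCH2COO- + H+
Ka = 10^(−2.92) = 1.20 × 10^-3
Ka = x²/(0.0112 − x) = 1.20 × 10^-3
Here C₀/Ka ≈ 9.33, so the small-x approximation fails. Use the quadratic:
x = (−Ka + √(Ka² + 4·Ka·C₀))/2 = 3.11 × 10^-3 M
pH = −log(3.11 × 10^-3) = 2.51

pH = 2.51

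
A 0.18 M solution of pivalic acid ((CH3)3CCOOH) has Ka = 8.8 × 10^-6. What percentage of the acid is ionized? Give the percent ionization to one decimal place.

0.7%

(CH3)3CCOOH ⇌ (CH3)3CCOO- + H+; let x = [H+] at equilibrium.
x ≈ √(Ka·C₀) = √(8.8 × 10^-6 × 0.18) = 1.26 × 10^-3 M
Fraction ionized = 1.26 × 10^-3 / 0.18 = 0.0070 → 0.7%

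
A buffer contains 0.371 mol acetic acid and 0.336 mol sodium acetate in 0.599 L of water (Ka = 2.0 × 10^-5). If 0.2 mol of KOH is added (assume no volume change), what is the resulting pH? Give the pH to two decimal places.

pH = 5.20

OH- converts CH3COOH to CH3COO-: CH3COOH → 0.171 mol, CH3COO- → 0.536 mol.
pKa = −log(2.0 × 10^-5) = 4.699
Henderson–Hasselbalch with mole ratio 0.536/0.171: pH = 4.699 + (+0.496)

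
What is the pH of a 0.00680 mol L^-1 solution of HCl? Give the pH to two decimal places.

HCl is a strong acid and dissociates completely, so [H+] = 0.00680 M.
pH = -log(0.0068) = 2.17

pH = 2.17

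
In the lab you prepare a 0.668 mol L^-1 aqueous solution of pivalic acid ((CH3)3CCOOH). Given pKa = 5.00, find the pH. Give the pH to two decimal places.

(CH3)3CCOOH ⇌ (CH3)3CCOO- + H+
Ka = 10^(−5.00) = 1.00 × 10^-5
From the ICE table, Ka = [H+]²/(0.668 − [H+]) = 1.00 × 10^-5.
Since Ka ≪ C₀, [H+] ≈ √(Ka·C₀) = 2.58 × 10^-3 M.
([H+]/C₀ = 0.39% < 5%, so the approximation holds.)
pH = −log[H+] = −log(2.58 × 10^-3) = 2.59

pH = 2.59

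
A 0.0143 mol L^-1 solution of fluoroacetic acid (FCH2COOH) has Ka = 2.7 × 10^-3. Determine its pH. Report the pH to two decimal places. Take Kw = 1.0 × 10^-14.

FCH2COOH ⇌ FCH2COO- + H+
Ka = x²/(0.0143 − x) = 2.7 × 10^-3
The 5% rule fails; solving x² + Ka·x − Ka·C₀ = 0 exactly:
x = (−Ka + √(Ka² + 4·Ka·C₀))/2 = 5.01 × 10^-3 M
pH = −log(5.01 × 10^-3) = 2.30

pH = 2.30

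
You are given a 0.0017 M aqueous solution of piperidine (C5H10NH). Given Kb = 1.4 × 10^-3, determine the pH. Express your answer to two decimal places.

pH = 11.00

C5H10NH + H2O ⇌ C5H10NH2+ + OH-
From the ICE table, Kb = x²/(0.0017 − x) = 1.4 × 10^-3.
Here C₀/Kb ≈ 1.21, so the small-x approximation fails. Use the quadratic:
x = [−0.0014 + √(0.0014² + 9.52e-06)]/2 = 9.94 × 10^-4 M
pOH = 3.00, so pH = 14.00 − pOH = 11.00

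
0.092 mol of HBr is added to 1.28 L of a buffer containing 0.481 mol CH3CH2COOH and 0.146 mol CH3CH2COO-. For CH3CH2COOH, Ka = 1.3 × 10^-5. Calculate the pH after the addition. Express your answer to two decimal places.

pH = 3.86

Added H+ converts CH3CH2COO- to CH3CH2COOH: CH3CH2COOH → 0.573 mol, CH3CH2COO- → 0.054 mol.
pKa = −log(1.3 × 10^-5) = 4.886
pH = pKa + log([A⁻]/[HA]) = 4.886 + log(0.054/0.573) = 4.886 -1.026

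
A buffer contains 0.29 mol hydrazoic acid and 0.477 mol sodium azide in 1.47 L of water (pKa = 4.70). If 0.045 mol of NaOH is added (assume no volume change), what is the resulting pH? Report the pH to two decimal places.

pH = 5.03

After neutralization: n(HN3) = 0.245 mol, n(N3-) = 0.522 mol.
Henderson–Hasselbalch with mole ratio 0.522/0.245: pH = 4.70 + (+0.329)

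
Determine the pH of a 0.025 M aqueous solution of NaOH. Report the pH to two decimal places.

NaOH is a strong base; [OH-] = 0.025 M.
pOH = -log(0.025) = 1.60
pH = 14.00 - 1.60 = 12.40

pH = 12.40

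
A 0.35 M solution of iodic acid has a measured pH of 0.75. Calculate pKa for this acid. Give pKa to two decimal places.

[H+] = 10^(-0.75) = 1.78 × 10^-1 M
At equilibrium [HA] = 0.35 − 1.78 × 10^-1 = 1.72 × 10^-1 M
Ka = [H+][A-]/[HA] = (1.78 × 10^-1)² / 1.72 × 10^-1 = 1.84 × 10^-1
pKa = -log(1.84 × 10^-1) = 0.74

pKa = 0.74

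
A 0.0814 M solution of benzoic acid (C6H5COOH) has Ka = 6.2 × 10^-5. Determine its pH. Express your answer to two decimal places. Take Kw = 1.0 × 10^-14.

pH = 2.65

C6H5COOH ⇌ C6H5COO- + H+
Ka = [H+]²/(0.0814 − [H+]) = 6.2 × 10^-5
Neglecting [H+] in the denominator: [H+] = √(6.2 × 10^-5 × 0.0814) = 2.25 × 10^-3 M
Check: 2.8% ionized — well under 5%, approximation valid.
pH = −log[H+] = −log(2.25 × 10^-3) = 2.65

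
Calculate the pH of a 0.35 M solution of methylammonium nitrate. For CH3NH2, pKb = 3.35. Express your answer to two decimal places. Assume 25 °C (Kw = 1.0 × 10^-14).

CH3NH3+ is the conjugate acid of the weak base CH3NH2.
Kb = 10^(−3.35) = 4.47 × 10^-4
Ka = Kw/Kb = 1.0×10^-14 / 4.47 × 10^-4 = 2.24 × 10^-11
From the ICE table, Ka = x²/(0.35 − x) = 2.24 × 10^-11.
Assume x ≪ 0.35: x ≈ √(2.24 × 10^-11 × 0.35) = 2.80 × 10^-6 M
Check: 0.0008% ionized — well under 5%, approximation valid.
pH = −log[H+] = −log(2.80 × 10^-6) = 5.55

pH = 5.55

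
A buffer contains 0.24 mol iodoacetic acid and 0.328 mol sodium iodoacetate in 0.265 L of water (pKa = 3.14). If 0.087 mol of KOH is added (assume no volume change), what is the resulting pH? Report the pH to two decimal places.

After neutralization: n(ICH2COOH) = 0.153 mol, n(ICH2COO-) = 0.415 mol.
Henderson–Hasselbalch with mole ratio 0.415/0.153: pH = 3.14 + (+0.433)

pH = 3.57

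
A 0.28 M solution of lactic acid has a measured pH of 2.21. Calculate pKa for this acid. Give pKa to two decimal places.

pKa = 3.86

[H+] = 10^(-2.21) = 6.17 × 10^-3 M
At equilibrium [HA] = 0.28 − 6.17 × 10^-3 = 2.74 × 10^-1 M
Ka = [H+][A-]/[HA] = (6.17 × 10^-3)² / 2.74 × 10^-1 = 1.39 × 10^-4
pKa = -log(1.39 × 10^-4) = 3.86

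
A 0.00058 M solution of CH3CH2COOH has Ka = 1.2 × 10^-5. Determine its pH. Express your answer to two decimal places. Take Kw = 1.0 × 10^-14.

CH3CH2COOH ⇌ CH3CH2COO- + H+
From the ICE table, Ka = x²/(0.00058 − x) = 1.2 × 10^-5.
x is not negligible relative to C₀; solve x² + 1.2e-05·x − 6.96e-09 = 0.
x = (−Ka + √(Ka² + 4·Ka·C₀))/2 = 7.76 × 10^-5 M
pH = −log(7.76 × 10^-5) = 4.11

pH = 4.11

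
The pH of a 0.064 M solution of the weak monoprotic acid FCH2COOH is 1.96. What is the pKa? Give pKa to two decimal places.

[H+] = 10^(-1.96) = 1.10 × 10^-2 M
At equilibrium [HA] = 0.064 − 1.10 × 10^-2 = 5.30 × 10^-2 M
Ka = [H+][A-]/[HA] = (1.10 × 10^-2)² / 5.30 × 10^-2 = 2.28 × 10^-3
pKa = -log(2.28 × 10^-3) = 2.64

pKa = 2.64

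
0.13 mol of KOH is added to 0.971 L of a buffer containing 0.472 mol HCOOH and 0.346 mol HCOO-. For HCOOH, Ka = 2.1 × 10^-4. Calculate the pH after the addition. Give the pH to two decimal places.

pH = 3.82

After neutralization: n(HCOOH) = 0.342 mol, n(HCOO-) = 0.476 mol.
pKa = −log(2.1 × 10^-4) = 3.678
pH = pKa + log([A⁻]/[HA]) = 3.678 + log(0.476/0.342) = 3.678 +0.144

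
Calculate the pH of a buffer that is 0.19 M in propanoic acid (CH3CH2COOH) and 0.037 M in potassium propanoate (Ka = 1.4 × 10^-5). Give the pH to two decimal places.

pKa = −log(1.4 × 10^-5) = 4.854
pH = pKa + log([A⁻]/[HA]) = 4.854 + log(0.037/0.19)
pH = 4.854 + (-0.711) = 4.14

pH = 4.14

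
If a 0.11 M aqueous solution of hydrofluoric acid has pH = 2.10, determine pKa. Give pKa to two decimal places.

pKa = 3.21

[H+] = 10^(-2.10) = 7.94 × 10^-3 M
At equilibrium [HA] = 0.11 − 7.94 × 10^-3 = 1.02 × 10^-1 M
Ka = [H+][A-]/[HA] = (7.94 × 10^-3)² / 1.02 × 10^-1 = 6.18 × 10^-4
pKa = -log(6.18 × 10^-4) = 3.21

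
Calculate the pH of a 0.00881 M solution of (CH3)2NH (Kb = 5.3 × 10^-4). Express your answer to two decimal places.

pH = 11.28

(CH3)2NH + H2O ⇌ (CH3)2NH2+ + OH-
From the ICE table, Kb = x²/(0.00881 − x) = 5.3 × 10^-4.
The 5% rule fails; solving x² + Kb·x − Kb·C₀ = 0 exactly:
x = (−Kb + √(Kb² + 4·Kb·C₀))/2 = 1.91 × 10^-3 M
pOH = −log(1.91 × 10^-3) = 2.72; pH = 14.00 − 2.72 = 11.28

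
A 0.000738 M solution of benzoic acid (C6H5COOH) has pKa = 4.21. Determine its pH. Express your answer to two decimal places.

C6H5COOH ⇌ C6H5COO- + H+
Ka = 10^(−4.21) = 6.17 × 10^-5
Ka = [H+]²/(0.000738 − [H+]) = 6.17 × 10^-5
Here C₀/Ka ≈ 12, so the small-[H+] approximation fails. Use the quadratic:
[H+] = [−6.17e-05 + √(6.17e-05² + 1.82e-07)]/2 = 1.85 × 10^-4 M
pH = −log[H+] = −log(1.85 × 10^-4) = 3.73

pH = 3.73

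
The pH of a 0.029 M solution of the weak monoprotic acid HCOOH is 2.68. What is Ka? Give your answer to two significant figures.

[H+] = 10^(-2.68) = 2.09 × 10^-3 M
At equilibrium [HA] = 0.029 − 2.09 × 10^-3 = 2.69 × 10^-2 M
Ka = [H+][A-]/[HA] = (2.09 × 10^-3)² / 2.69 × 10^-2 = 1.6 × 10^-4

Ka = 1.6 × 10^-4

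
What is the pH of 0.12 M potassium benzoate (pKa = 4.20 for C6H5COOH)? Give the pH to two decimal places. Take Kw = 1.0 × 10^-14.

C6H5COO- is the conjugate base of the weak acid C6H5COOH.
Ka = 10^(−4.20) = 6.31 × 10^-5
Kb = Kw/Ka = 1.0×10^-14 / 6.31 × 10^-5 = 1.58 × 10^-10
Let x = [OH-] at equilibrium. Kb = x²/(0.12 − x).
Since Kb ≪ C₀, x ≈ √(Kb·C₀) = 4.35 × 10^-6 M.
pOH = −log(4.35 × 10^-6) = 5.36; pH = 14.00 − 5.36 = 8.64

pH = 8.64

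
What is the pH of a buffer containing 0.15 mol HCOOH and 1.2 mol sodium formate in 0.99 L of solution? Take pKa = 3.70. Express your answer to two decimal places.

pH = 4.60

Henderson–Hasselbalch: pH = pKa + log([HCOO-]/[HCOOH]) = 3.70 + log(1.2/0.15)
pH = 3.70 + (+0.903) = 4.60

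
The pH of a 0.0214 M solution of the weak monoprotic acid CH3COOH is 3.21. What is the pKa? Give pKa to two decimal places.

[H+] = 10^(-3.21) = 6.17 × 10^-4 M
At equilibrium [HA] = 0.0214 − 6.17 × 10^-4 = 2.08 × 10^-2 M
Ka = [H+][A-]/[HA] = (6.17 × 10^-4)² / 2.08 × 10^-2 = 1.83 × 10^-5
pKa = -log(1.83 × 10^-5) = 4.74

pKa = 4.74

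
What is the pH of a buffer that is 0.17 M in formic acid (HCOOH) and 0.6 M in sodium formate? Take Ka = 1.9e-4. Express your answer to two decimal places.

pH = 4.27

pKa = −log(1.9 × 10^-4) = 3.721
Henderson–Hasselbalch: pH = pKa + log([HCOO-]/[HCOOH]) = 3.721 + log(0.6/0.17)
pH = 3.721 + (+0.548) = 4.27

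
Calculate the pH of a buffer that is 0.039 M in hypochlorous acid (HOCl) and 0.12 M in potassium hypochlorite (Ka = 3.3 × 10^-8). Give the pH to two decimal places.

pH = 7.97

pKa = −log(3.3 × 10^-8) = 7.481
Henderson–Hasselbalch: pH = pKa + log([OCl-]/[HOCl]) = 7.481 + log(0.12/0.039)
pH = 7.481 + (+0.488) = 7.97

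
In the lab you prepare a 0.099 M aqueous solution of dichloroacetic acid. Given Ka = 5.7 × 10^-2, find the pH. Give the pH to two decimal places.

pH = 1.29

Cl2CHCOOH ⇌ Cl2CHCOO- + H+
From the ICE table, Ka = x²/(0.099 − x) = 5.7 × 10^-2.
Here C₀/Ka ≈ 1.74, so the small-x approximation fails. Use the quadratic:
x = [−0.057 + √(0.057² + 0.0226)]/2 = 5.18 × 10^-2 M
pH = −log[H+] = −log(5.18 × 10^-2) = 1.29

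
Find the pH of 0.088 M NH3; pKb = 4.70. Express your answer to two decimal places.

NH3 + H2O ⇌ NH4+ + OH-
Kb = 10^(−4.70) = 2.00 × 10^-5
Kb = [OH-]²/(0.088 − [OH-]) = 2.00 × 10^-5
Since Kb ≪ C₀, [OH-] ≈ √(Kb·C₀) = 1.33 × 10^-3 M.
([OH-]/C₀ = 1.5% < 5%, so the approximation holds.)
pOH = 2.88, so pH = 14.00 − pOH = 11.12

pH = 11.12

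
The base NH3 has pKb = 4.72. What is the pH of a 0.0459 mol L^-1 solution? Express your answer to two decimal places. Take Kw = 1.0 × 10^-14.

pH = 10.97

NH3 + H2O ⇌ NH4+ + OH-
Kb = 10^(−4.72) = 1.91 × 10^-5
Kb = x²/(0.0459 − x) = 1.91 × 10^-5
Assume x ≪ 0.0459: x ≈ √(1.91 × 10^-5 × 0.0459) = 9.36 × 10^-4 M
(x/C₀ = 2% < 5%, so the approximation holds.)
pOH = −log(9.36 × 10^-4) = 3.03; pH = 14.00 − 3.03 = 10.97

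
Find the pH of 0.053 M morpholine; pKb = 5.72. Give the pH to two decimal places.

pH = 10.50

C4H8ONH + H2O ⇌ C4H8ONH2+ + OH-
Kb = 10^(−5.72) = 1.91 × 10^-6
Let x = [OH-] at equilibrium. Kb = x²/(0.053 − x).
Neglecting x in the denominator: x = √(1.91 × 10^-6 × 0.053) = 3.18 × 10^-4 M
pOH = −log(3.18 × 10^-4) = 3.50; pH = 14.00 − 3.50 = 10.50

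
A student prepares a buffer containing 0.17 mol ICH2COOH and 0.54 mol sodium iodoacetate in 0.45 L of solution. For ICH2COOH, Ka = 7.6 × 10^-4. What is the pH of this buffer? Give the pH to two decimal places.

pH = 3.62

pKa = −log(7.6 × 10^-4) = 3.119
pH = pKa + log([A⁻]/[HA]) = 3.119 + log(0.54/0.17)
pH = 3.119 + (+0.502) = 3.62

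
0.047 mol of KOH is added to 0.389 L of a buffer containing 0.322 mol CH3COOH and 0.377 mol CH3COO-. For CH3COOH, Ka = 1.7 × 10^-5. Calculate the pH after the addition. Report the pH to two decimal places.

After neutralization: n(CH3COOH) = 0.275 mol, n(CH3COO-) = 0.424 mol.
pKa = −log(1.7 × 10^-5) = 4.770
Henderson–Hasselbalch with mole ratio 0.424/0.275: pH = 4.770 + (+0.188)

pH = 4.96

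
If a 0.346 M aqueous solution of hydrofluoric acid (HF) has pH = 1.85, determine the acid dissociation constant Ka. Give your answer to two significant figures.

Ka = 6.0 × 10^-4

[H+] = 10^(-1.85) = 1.41 × 10^-2 M
At equilibrium [HA] = 0.346 − 1.41 × 10^-2 = 3.32 × 10^-1 M
Ka = [H+][A-]/[HA] = (1.41 × 10^-2)² / 3.32 × 10^-1 = 6.0 × 10^-4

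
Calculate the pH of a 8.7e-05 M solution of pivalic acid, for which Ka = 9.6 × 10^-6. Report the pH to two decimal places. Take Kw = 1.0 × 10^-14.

pH = 4.61

(CH3)3CCOOH ⇌ (CH3)3CCOO- + H+
Ka = x²/(8.7e-05 − x) = 9.6 × 10^-6
x is not negligible relative to C₀; solve x² + 9.6e-06·x − 8.35e-10 = 0.
x = [−9.6e-06 + √(9.6e-06² + 3.34e-09)]/2 = 2.45 × 10^-5 M
pH = −log(2.45 × 10^-5) = 4.61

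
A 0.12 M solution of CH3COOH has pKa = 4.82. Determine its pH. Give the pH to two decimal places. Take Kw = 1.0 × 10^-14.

pH = 2.87

CH3COOH ⇌ CH3COO- + H+
Ka = 10^(−4.82) = 1.51 × 10^-5
From the ICE table, Ka = [H+]²/(0.12 − [H+]) = 1.51 × 10^-5.
Since Ka ≪ C₀, [H+] ≈ √(Ka·C₀) = 1.35 × 10^-3 M.
([H+]/C₀ = 1.1% < 5%, so the approximation holds.)
pH = −log[H+] = −log(1.35 × 10^-3) = 2.87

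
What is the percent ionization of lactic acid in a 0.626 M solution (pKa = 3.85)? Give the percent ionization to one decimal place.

CH3CH(OH)COOH ⇌ CH3CH(OH)COO- + H+; let x = [H+] at equilibrium.
Ka = 10^(−3.85) = 1.41 × 10^-4
x ≈ √(Ka·C₀) = √(1.41 × 10^-4 × 0.626) = 9.39 × 10^-3 M
% ionization = x/C₀ × 100% = 9.39 × 10^-3/0.626 × 100% = 1.5%

1.5%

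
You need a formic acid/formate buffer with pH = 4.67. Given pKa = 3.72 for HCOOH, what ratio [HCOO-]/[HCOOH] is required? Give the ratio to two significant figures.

pH = pKa + log(r) ⇒ log(r) = 4.67 − 3.72 = +0.95
r = [HCOO-]/[HCOOH] = 10^(+0.95) = 8.91

ratio = 8.9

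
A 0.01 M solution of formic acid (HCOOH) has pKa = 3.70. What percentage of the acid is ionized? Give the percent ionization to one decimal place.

HCOOH ⇌ HCOO- + H+; let x = [H+] at equilibrium.
Ka = 10^(−3.70) = 2.00 × 10^-4
Solve x² + 0.0002x − 2e-06 = 0 → x = 1.32 × 10^-3 M
Fraction ionized = 1.32 × 10^-3 / 0.01 = 0.1320 → 13.2%

13.2%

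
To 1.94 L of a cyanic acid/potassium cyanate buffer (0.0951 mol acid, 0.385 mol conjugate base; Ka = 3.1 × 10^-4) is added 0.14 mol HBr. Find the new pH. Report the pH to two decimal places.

pH = 3.53

Added H+ converts OCN- to HOCN: HOCN → 0.235 mol, OCN- → 0.245 mol.
pKa = −log(3.1 × 10^-4) = 3.509
Henderson–Hasselbalch with mole ratio 0.245/0.235: pH = 3.509 + (+0.018)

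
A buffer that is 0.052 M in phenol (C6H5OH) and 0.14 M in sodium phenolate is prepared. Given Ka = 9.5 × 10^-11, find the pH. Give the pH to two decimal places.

pH = 10.45

pKa = −log(9.5 × 10^-11) = 10.022
Henderson–Hasselbalch: pH = pKa + log([C6H5O-]/[C6H5OH]) = 10.022 + log(0.14/0.052)
pH = 10.022 + (+0.430) = 10.45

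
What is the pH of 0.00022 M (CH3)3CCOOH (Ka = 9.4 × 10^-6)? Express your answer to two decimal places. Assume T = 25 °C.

pH = 4.39

(CH3)3CCOOH ⇌ (CH3)3CCOO- + H+
From the ICE table, Ka = [H+]²/(0.00022 − [H+]) = 9.4 × 10^-6.
The 5% rule fails; solving [H+]² + Ka·[H+] − Ka·C₀ = 0 exactly:
[H+] = (−Ka + √(Ka² + 4·Ka·C₀))/2 = 4.10 × 10^-5 M
pH = −log(4.10 × 10^-5) = 4.39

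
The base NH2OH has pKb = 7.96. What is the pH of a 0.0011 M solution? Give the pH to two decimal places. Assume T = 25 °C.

NH2OH + H2O ⇌ NH3OH+ + OH-
Kb = 10^(−7.96) = 1.10 × 10^-8
From the ICE table, Kb = [OH-]²/(0.0011 − [OH-]) = 1.10 × 10^-8.
Assume [OH-] ≪ 0.0011: [OH-] ≈ √(1.10 × 10^-8 × 0.0011) = 3.48 × 10^-6 M
pOH = 5.46, so pH = 14.00 − pOH = 8.54

pH = 8.54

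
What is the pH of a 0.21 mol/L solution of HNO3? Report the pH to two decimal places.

HNO3 is a strong acid and dissociates completely, so [H+] = 0.21 M.
pH = -log(0.21) = 0.68

pH = 0.68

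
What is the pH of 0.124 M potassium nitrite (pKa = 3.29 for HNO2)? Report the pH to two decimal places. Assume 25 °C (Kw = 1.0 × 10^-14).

pH = 8.19

NO2- is the conjugate base of the weak acid HNO2.
Ka = 10^(−3.29) = 5.13 × 10^-4
Kb = Kw/Ka = 1.0×10^-14 / 5.13 × 10^-4 = 1.95 × 10^-11
Kb = x²/(0.124 − x) = 1.95 × 10^-11
Assume x ≪ 0.124: x ≈ √(1.95 × 10^-11 × 0.124) = 1.55 × 10^-6 M
pOH = 5.81, so pH = 14.00 − pOH = 8.19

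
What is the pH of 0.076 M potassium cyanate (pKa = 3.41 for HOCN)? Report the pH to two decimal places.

pH = 8.15

OCN- is the conjugate base of the weak acid HOCN.
Ka = 10^(−3.41) = 3.89 × 10^-4
Kb = Kw/Ka = 1.0×10^-14 / 3.89 × 10^-4 = 2.57 × 10^-11
Kb = [OH-]²/(0.076 − [OH-]) = 2.57 × 10^-11
Assume [OH-] ≪ 0.076: [OH-] ≈ √(2.57 × 10^-11 × 0.076) = 1.40 × 10^-6 M
pOH = −log(1.40 × 10^-6) = 5.85; pH = 14.00 − 5.85 = 8.15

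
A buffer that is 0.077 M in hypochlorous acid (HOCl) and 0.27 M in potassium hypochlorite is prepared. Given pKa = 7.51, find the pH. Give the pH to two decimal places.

Using pH = pKa + log([base]/[acid]) with [base]/[acid] = 0.27/0.077:
pH = 7.51 + (+0.545) = 8.05

pH = 8.05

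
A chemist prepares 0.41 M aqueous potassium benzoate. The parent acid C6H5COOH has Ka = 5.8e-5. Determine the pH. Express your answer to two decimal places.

C6H5COO- is the conjugate base of the weak acid C6H5COOH.
Kb = Kw/Ka = 1.0×10^-14 / 5.8 × 10^-5 = 1.72 × 10^-10
Kb = x²/(0.41 − x) = 1.72 × 10^-10
Assume x ≪ 0.41: x ≈ √(1.72 × 10^-10 × 0.41) = 8.40 × 10^-6 M
pOH = 5.08, so pH = 14.00 − pOH = 8.92

pH = 8.92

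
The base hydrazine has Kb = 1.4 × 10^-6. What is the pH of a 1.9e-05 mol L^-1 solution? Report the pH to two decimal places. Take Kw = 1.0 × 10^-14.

pH = 8.65

N2H4 + H2O ⇌ N2H5+ + OH-
From the ICE table, Kb = x²/(1.9e-05 − x) = 1.4 × 10^-6.
The 5% rule fails; solving x² + Kb·x − Kb·C₀ = 0 exactly:
x = (−Kb + √(Kb² + 4·Kb·C₀))/2 = 4.50 × 10^-6 M
pOH = 5.35, so pH = 14.00 − pOH = 8.65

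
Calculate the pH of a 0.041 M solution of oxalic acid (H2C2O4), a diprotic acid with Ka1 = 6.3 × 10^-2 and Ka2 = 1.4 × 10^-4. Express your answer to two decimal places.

Ka1 ≫ Ka2, so treat the first dissociation as the only significant source of H+.
Ka1 = x²/(0.041 − x) = 6.3 × 10^-2
Solving the quadratic: x = (−Ka1 + √(Ka1² + 4·Ka1·C₀))/2 = 2.83 × 10^-2 M
pH = −log(2.83 × 10^-2) = 1.55

pH = 1.55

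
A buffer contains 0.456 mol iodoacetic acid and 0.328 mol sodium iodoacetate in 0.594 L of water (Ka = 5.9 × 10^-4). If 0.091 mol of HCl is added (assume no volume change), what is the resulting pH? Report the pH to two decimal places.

pH = 2.87

After neutralization: n(ICH2COOH) = 0.547 mol, n(ICH2COO-) = 0.237 mol.
pKa = −log(5.9 × 10^-4) = 3.229
Henderson–Hasselbalch with mole ratio 0.237/0.547: pH = 3.229 + (-0.363)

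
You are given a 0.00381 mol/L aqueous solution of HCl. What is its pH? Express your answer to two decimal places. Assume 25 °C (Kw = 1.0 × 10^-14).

pH = 2.42

HCl is a strong acid and dissociates completely, so [H+] = 0.00381 M.
pH = -log(0.00381) = 2.42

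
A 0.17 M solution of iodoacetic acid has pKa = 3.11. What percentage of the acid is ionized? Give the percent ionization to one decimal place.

6.5%

ICH2COOH ⇌ ICH2COO- + H+; let x = [H+] at equilibrium.
Ka = 10^(−3.11) = 7.76 × 10^-4
Ka = x²/(C₀ − x); solving the quadratic gives x = 1.11 × 10^-2 M.
Fraction ionized = 1.11 × 10^-2 / 0.17 = 0.0653 → 6.5%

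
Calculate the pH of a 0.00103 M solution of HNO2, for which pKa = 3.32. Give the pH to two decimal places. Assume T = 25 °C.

HNO2 ⇌ NO2- + H+
Ka = 10^(−3.32) = 4.79 × 10^-4
From the ICE table, Ka = x²/(0.00103 − x) = 4.79 × 10^-4.
The 5% rule fails; solving x² + Ka·x − Ka·C₀ = 0 exactly:
x = [−0.000479 + √(0.000479² + 1.97e-06)]/2 = 5.03 × 10^-4 M
pH = −log(5.03 × 10^-4) = 3.30

pH = 3.30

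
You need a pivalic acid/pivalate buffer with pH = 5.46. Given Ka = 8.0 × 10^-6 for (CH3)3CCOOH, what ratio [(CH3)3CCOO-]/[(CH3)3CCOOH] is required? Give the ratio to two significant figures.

pKa = -log(8.0 × 10^-6) = 5.097
pH = pKa + log(r) ⇒ log(r) = 5.46 − 5.097 = +0.363
r = [(CH3)3CCOO-]/[(CH3)3CCOOH] = 10^(+0.363) = 2.31

ratio = 2.3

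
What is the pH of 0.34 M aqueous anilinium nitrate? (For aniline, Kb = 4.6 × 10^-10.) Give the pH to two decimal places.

pH = 2.57

C6H5NH3+ is the conjugate acid of the weak base C6H5NH2.
Ka = Kw/Kb = 1.0×10^-14 / 4.6 × 10^-10 = 2.17 × 10^-5
Ka = x²/(0.34 − x) = 2.17 × 10^-5
Since Ka ≪ C₀, x ≈ √(Ka·C₀) = 2.72 × 10^-3 M.
Check: 0.8% ionized — well under 5%, approximation valid.
pH = −log[H+] = −log(2.72 × 10^-3) = 2.57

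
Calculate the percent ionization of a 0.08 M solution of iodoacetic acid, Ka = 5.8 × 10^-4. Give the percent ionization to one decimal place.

ICH2COOH ⇌ ICH2COO- + H+; let x = [H+] at equilibrium.
Solve x² + 0.00058x − 4.64e-05 = 0 → x = 6.53 × 10^-3 M
% ionization = x/C₀ × 100% = 6.53 × 10^-3/0.08 × 100% = 8.2%

8.2%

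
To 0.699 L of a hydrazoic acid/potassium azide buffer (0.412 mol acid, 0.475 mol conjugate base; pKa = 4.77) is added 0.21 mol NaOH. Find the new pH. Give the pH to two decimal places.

OH- converts HN3 to N3-: HN3 → 0.202 mol, N3- → 0.685 mol.
pH = pKa + log([A⁻]/[HA]) = 4.77 + log(0.685/0.202) = 4.77 +0.530

pH = 5.30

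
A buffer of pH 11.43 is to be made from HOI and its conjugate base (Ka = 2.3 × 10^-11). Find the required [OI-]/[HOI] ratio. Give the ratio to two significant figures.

ratio = 6.2

pKa = -log(2.3 × 10^-11) = 10.638
pH = pKa + log(r) ⇒ log(r) = 11.43 − 10.638 = +0.792
r = [OI-]/[HOI] = 10^(+0.792) = 6.19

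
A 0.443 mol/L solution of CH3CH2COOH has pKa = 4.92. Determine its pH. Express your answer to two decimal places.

pH = 2.64

CH3CH2COOH ⇌ CH3CH2COO- + H+
Ka = 10^(−4.92) = 1.20 × 10^-5
Let x = [H+] at equilibrium. Ka = x²/(0.443 − x).
Since Ka ≪ C₀, x ≈ √(Ka·C₀) = 2.31 × 10^-3 M.
Check: 0.52% ionized — well under 5%, approximation valid.
pH = −log[H+] = −log(2.31 × 10^-3) = 2.64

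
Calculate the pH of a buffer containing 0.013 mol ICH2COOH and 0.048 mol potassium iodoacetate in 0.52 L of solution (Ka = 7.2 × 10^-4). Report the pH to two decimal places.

pH = 3.71

pKa = −log(7.2 × 10^-4) = 3.143
Using pH = pKa + log([base]/[acid]) with [base]/[acid] = 0.048/0.013:
pH = 3.143 + (+0.567) = 3.71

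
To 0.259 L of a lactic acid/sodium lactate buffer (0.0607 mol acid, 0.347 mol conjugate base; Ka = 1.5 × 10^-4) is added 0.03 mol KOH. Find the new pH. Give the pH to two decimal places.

pH = 4.91

After neutralization: n(CH3CH(OH)COOH) = 0.0307 mol, n(CH3CH(OH)COO-) = 0.377 mol.
pKa = −log(1.5 × 10^-4) = 3.824
pH = pKa + log(n_CH3CH(OH)COO-/n_CH3CH(OH)COOH) = 3.824 + log(0.377/0.0307) = 3.824 + (+1.089)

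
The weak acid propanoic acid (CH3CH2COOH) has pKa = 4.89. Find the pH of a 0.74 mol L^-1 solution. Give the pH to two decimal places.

pH = 2.51

CH3CH2COOH ⇌ CH3CH2COO- + H+
Ka = 10^(−4.89) = 1.29 × 10^-5
From the ICE table, Ka = x²/(0.74 − x) = 1.29 × 10^-5.
Since Ka ≪ C₀, x ≈ √(Ka·C₀) = 3.09 × 10^-3 M.
Check: 0.42% ionized — well under 5%, approximation valid.
pH = −log[H+] = −log(3.09 × 10^-3) = 2.51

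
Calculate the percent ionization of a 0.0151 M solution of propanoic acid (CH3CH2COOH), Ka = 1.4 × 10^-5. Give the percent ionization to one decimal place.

3.0%

CH3CH2COOH ⇌ CH3CH2COO- + H+; let x = [H+] at equilibrium.
x ≈ √(Ka·C₀) = √(1.4 × 10^-5 × 0.0151) = 4.60 × 10^-4 M
% ionization = x/C₀ × 100% = 4.60 × 10^-4/0.0151 × 100% = 3.0%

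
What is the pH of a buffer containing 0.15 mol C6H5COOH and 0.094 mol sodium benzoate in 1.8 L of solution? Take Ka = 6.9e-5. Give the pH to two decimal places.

pH = 3.96

pKa = −log(6.9 × 10^-5) = 4.161
pH = pKa + log([A⁻]/[HA]) = 4.161 + log(0.094/0.15)
pH = 4.161 + (-0.203) = 3.96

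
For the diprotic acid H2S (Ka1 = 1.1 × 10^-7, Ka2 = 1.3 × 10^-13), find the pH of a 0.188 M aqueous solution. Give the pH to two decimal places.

Since Ka1 ≫ Ka2, the first ionization dominates [H+].
Ka1 = x²/(0.188 − x) = 1.1 × 10^-7
x ≈ √(1.1 × 10^-7 × 0.188) = 1.44 × 10^-4 M
pH = −log(1.44 × 10^-4) = 3.84

pH = 3.84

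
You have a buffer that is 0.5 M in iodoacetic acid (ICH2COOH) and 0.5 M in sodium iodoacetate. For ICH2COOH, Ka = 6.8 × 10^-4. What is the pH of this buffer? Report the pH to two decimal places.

pKa = −log(6.8 × 10^-4) = 3.167
Using pH = pKa + log([base]/[acid]) with [base]/[acid] = 0.5/0.5:
pH = 3.167 + (+0.000) = 3.17

pH = 3.17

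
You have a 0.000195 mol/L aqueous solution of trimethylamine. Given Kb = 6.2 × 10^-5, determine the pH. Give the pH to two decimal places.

pH = 9.92

(CH3)3N + H2O ⇌ (CH3)3NH+ + OH-
Let x = [OH-] at equilibrium. Kb = x²/(0.000195 − x).
The 5% rule fails; solving x² + Kb·x − Kb·C₀ = 0 exactly:
x = [−6.2e-05 + √(6.2e-05² + 4.84e-08)]/2 = 8.32 × 10^-5 M
pOH = 4.08, so pH = 14.00 − pOH = 9.92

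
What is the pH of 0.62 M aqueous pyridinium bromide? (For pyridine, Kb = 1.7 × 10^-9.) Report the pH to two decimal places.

pH = 2.72

C5H5NH+ is the conjugate acid of the weak base C5H5N.
Ka = Kw/Kb = 1.0×10^-14 / 1.7 × 10^-9 = 5.88 × 10^-6
Ka = [H+]²/(0.62 − [H+]) = 5.88 × 10^-6
Neglecting [H+] in the denominator: [H+] = √(5.88 × 10^-6 × 0.62) = 1.91 × 10^-3 M
([H+]/C₀ = 0.31% < 5%, so the approximation holds.)
pH = −log(1.91 × 10^-3) = 2.72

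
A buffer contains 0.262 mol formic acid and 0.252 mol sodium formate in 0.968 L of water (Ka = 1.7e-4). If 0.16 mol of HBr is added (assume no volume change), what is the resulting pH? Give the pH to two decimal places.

pH = 3.11

Added H+ converts HCOO- to HCOOH: HCOOH → 0.422 mol, HCOO- → 0.092 mol.
pKa = −log(1.7 × 10^-4) = 3.770
pH = pKa + log([A⁻]/[HA]) = 3.770 + log(0.092/0.422) = 3.770 -0.662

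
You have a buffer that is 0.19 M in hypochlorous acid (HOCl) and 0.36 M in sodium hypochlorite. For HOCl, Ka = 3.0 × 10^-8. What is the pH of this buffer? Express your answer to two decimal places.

pKa = −log(3.0 × 10^-8) = 7.523
Using pH = pKa + log([base]/[acid]) with [base]/[acid] = 0.36/0.19:
pH = 7.523 + (+0.278) = 7.80

pH = 7.80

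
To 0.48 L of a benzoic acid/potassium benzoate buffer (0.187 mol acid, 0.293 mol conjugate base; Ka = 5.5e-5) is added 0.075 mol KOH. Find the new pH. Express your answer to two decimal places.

pH = 4.78

After neutralization: n(C6H5COOH) = 0.112 mol, n(C6H5COO-) = 0.368 mol.
pKa = −log(5.5 × 10^-5) = 4.260
Henderson–Hasselbalch with mole ratio 0.368/0.112: pH = 4.260 + (+0.517)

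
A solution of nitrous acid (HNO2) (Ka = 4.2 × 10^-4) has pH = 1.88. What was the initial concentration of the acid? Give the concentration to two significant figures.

C₀ = 4.3 × 10^-1 M

[H+] = 10^(-1.88) = 1.32 × 10^-2 M = x
Ka = x²/(C₀ − x) ⇒ C₀ = x + x²/Ka
C₀ = 1.32 × 10^-2 + (1.32 × 10^-2)²/(4.2 × 10^-4) = 4.28 × 10^-1 M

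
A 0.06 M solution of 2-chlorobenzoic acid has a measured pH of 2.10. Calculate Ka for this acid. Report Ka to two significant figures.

[H+] = 10^(-2.10) = 7.94 × 10^-3 M
At equilibrium [HA] = 0.06 − 7.94 × 10^-3 = 5.21 × 10^-2 M
Ka = [H+][A-]/[HA] = (7.94 × 10^-3)² / 5.21 × 10^-2 = 1.2 × 10^-3

Ka = 1.2 × 10^-3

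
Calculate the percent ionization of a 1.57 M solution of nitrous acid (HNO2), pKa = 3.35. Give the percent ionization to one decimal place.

1.7%

HNO2 ⇌ NO2- + H+; let x = [H+] at equilibrium.
Ka = 10^(−3.35) = 4.47 × 10^-4
x ≈ √(Ka·C₀) = √(4.47 × 10^-4 × 1.57) = 2.65 × 10^-2 M
% ionization = x/C₀ × 100% = 2.65 × 10^-2/1.57 × 100% = 1.7%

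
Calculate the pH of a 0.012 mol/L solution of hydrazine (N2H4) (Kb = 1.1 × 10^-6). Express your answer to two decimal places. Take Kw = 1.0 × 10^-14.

pH = 10.06

N2H4 + H2O ⇌ N2H5+ + OH-
Kb = x²/(0.012 − x) = 1.1 × 10^-6
Neglecting x in the denominator: x = √(1.1 × 10^-6 × 0.012) = 1.15 × 10^-4 M
(x/C₀ = 0.96% < 5%, so the approximation holds.)
pOH = 3.94, so pH = 14.00 − pOH = 10.06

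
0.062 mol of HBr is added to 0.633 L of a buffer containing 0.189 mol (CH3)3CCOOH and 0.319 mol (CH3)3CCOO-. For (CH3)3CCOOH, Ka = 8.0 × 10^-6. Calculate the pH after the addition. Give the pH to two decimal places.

pH = 5.11

After neutralization: n((CH3)3CCOOH) = 0.251 mol, n((CH3)3CCOO-) = 0.257 mol.
pKa = −log(8.0 × 10^-6) = 5.097
pH = pKa + log([A⁻]/[HA]) = 5.097 + log(0.257/0.251) = 5.097 +0.010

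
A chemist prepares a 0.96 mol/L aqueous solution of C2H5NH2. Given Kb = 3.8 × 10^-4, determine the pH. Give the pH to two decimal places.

pH = 12.28

C2H5NH2 + H2O ⇌ C2H5NH3+ + OH-
Kb = x²/(0.96 − x) = 3.8 × 10^-4
Since Kb ≪ C₀, x ≈ √(Kb·C₀) = 1.91 × 10^-2 M.
Check: 2% ionized — well under 5%, approximation valid.
pOH = 1.72, so pH = 14.00 − pOH = 12.28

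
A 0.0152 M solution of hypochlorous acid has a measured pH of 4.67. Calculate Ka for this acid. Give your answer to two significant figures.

Ka = 3.0 × 10^-8

[H+] = 10^(-4.67) = 2.14 × 10^-5 M
At equilibrium [HA] = 0.0152 − 2.14 × 10^-5 = 1.52 × 10^-2 M
Ka = [H+][A-]/[HA] = (2.14 × 10^-5)² / 1.52 × 10^-2 = 3.0 × 10^-8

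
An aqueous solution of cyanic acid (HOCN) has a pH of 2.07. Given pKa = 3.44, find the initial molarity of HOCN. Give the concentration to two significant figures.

[H+] = 10^(-2.07) = 8.51 × 10^-3 M = x
Ka = 10^(−3.44) = 3.63 × 10^-4
Ka = x²/(C₀ − x) ⇒ C₀ = x + x²/Ka
C₀ = 8.51 × 10^-3 + (8.51 × 10^-3)²/(3.63 × 10^-4) = 2.08 × 10^-1 M

C₀ = 2.1 × 10^-1 M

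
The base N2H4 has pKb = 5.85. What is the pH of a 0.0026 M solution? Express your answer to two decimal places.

N2H4 + H2O ⇌ N2H5+ + OH-
Kb = 10^(−5.85) = 1.41 × 10^-6
Kb = x²/(0.0026 − x) = 1.41 × 10^-6
Assume x ≪ 0.0026: x ≈ √(1.41 × 10^-6 × 0.0026) = 6.05 × 10^-5 M
pOH = 4.22, so pH = 14.00 − pOH = 9.78

pH = 9.78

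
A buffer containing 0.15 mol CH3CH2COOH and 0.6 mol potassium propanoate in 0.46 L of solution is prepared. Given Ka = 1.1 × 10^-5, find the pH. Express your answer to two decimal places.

pH = 5.56

pKa = −log(1.1 × 10^-5) = 4.959
Henderson–Hasselbalch: pH = pKa + log([CH3CH2COO-]/[CH3CH2COOH]) = 4.959 + log(0.6/0.15)
pH = 4.959 + (+0.602) = 5.56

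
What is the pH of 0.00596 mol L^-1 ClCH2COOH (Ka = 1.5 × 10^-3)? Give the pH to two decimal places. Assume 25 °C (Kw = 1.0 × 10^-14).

pH = 2.63

ClCH2COOH ⇌ ClCH2COO- + H+
Let x = [H+] at equilibrium. Ka = x²/(0.00596 − x).
x is not negligible relative to C₀; solve x² + 0.0015·x − 8.94e-06 = 0.
x = [−0.0015 + √(0.0015² + 3.58e-05)]/2 = 2.33 × 10^-3 M
pH = −log(2.33 × 10^-3) = 2.63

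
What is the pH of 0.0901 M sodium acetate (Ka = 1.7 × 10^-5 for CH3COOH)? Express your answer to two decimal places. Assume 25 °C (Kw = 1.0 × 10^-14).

CH3COO- is the conjugate base of the weak acid CH3COOH.
Kb = Kw/Ka = 1.0×10^-14 / 1.7 × 10^-5 = 5.88 × 10^-10
Kb = x²/(0.0901 − x) = 5.88 × 10^-10
Since Kb ≪ C₀, x ≈ √(Kb·C₀) = 7.28 × 10^-6 M.
pOH = −log(7.28 × 10^-6) = 5.14; pH = 14.00 − 5.14 = 8.86

pH = 8.86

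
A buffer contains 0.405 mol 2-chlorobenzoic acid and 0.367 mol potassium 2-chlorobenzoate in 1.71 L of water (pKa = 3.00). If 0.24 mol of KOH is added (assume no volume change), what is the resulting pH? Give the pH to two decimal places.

pH = 3.57

After neutralization: n(ClC6H4COOH) = 0.165 mol, n(ClC6H4COO-) = 0.607 mol.
pH = pKa + log(n_ClC6H4COO-/n_ClC6H4COOH) = 3.00 + log(0.607/0.165) = 3.00 + (+0.566)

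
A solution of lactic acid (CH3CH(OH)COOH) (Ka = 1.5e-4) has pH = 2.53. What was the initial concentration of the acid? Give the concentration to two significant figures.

C₀ = 6.1 × 10^-2 M

[H+] = 10^(-2.53) = 2.95 × 10^-3 M = x
Ka = x²/(C₀ − x) ⇒ C₀ = x + x²/Ka
C₀ = 2.95 × 10^-3 + (2.95 × 10^-3)²/(1.5 × 10^-4) = 6.10 × 10^-2 M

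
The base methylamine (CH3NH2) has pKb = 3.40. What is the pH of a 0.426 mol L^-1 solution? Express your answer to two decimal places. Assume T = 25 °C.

pH = 12.11

CH3NH2 + H2O ⇌ CH3NH3+ + OH-
Kb = 10^(−3.40) = 3.98 × 10^-4
From the ICE table, Kb = x²/(0.426 − x) = 3.98 × 10^-4.
Since Kb ≪ C₀, x ≈ √(Kb·C₀) = 1.30 × 10^-2 M.
Check: 3.1% ionized — well under 5%, approximation valid.
pOH = −log(1.30 × 10^-2) = 1.89; pH = 14.00 − 1.89 = 12.11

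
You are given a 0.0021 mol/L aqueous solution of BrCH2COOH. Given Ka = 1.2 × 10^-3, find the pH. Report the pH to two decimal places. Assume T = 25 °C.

pH = 2.96

BrCH2COOH ⇌ BrCH2COO- + H+
Ka = [H+]²/(0.0021 − [H+]) = 1.2 × 10^-3
The 5% rule fails; solving [H+]² + Ka·[H+] − Ka·C₀ = 0 exactly:
[H+] = [−0.0012 + √(0.0012² + 1.01e-05)]/2 = 1.10 × 10^-3 M
pH = −log[H+] = −log(1.10 × 10^-3) = 2.96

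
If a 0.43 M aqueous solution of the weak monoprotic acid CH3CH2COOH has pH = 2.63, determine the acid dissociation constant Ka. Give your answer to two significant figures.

Ka = 1.3 × 10^-5

[H+] = 10^(-2.63) = 2.34 × 10^-3 M
At equilibrium [HA] = 0.43 − 2.34 × 10^-3 = 4.28 × 10^-1 M
Ka = [H+][A-]/[HA] = (2.34 × 10^-3)² / 4.28 × 10^-1 = 1.3 × 10^-5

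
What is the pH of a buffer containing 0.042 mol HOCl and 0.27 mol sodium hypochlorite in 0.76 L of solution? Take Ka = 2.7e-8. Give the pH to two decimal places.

pH = 8.38

pKa = −log(2.7 × 10^-8) = 7.569
Henderson–Hasselbalch: pH = pKa + log([OCl-]/[HOCl]) = 7.569 + log(0.27/0.042)
pH = 7.569 + (+0.808) = 8.38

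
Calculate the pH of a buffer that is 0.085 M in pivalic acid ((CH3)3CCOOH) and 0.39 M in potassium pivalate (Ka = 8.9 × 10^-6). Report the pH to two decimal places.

pH = 5.71

pKa = −log(8.9 × 10^-6) = 5.051
pH = pKa + log([A⁻]/[HA]) = 5.051 + log(0.39/0.085)
pH = 5.051 + (+0.662) = 5.71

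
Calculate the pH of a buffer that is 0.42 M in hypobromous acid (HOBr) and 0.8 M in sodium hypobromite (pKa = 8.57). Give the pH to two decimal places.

pH = 8.85

Using pH = pKa + log([base]/[acid]) with [base]/[acid] = 0.8/0.42:
pH = 8.57 + (+0.280) = 8.85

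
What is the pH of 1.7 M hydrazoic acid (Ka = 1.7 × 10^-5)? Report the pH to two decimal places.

pH = 2.27

HN3 ⇌ N3- + H+
Ka = [H+]²/(1.7 − [H+]) = 1.7 × 10^-5
Since Ka ≪ C₀, [H+] ≈ √(Ka·C₀) = 5.38 × 10^-3 M.
pH = −log(5.38 × 10^-3) = 2.27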